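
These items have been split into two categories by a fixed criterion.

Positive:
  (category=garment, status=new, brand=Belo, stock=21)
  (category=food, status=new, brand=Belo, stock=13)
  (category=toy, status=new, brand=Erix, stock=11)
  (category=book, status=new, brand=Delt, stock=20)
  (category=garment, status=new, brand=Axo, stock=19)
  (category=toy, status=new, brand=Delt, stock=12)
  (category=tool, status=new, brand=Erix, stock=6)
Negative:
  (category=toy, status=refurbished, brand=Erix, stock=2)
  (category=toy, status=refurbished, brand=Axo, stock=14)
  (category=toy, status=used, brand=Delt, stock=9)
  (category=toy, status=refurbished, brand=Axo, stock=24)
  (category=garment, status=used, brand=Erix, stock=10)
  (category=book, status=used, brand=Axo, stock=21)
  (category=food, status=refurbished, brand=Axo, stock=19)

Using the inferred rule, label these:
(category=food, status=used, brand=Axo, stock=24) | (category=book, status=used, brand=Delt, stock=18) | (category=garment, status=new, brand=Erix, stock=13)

The simplest hypothesis consistent with all the labels is: status is new.
(category=food, status=used, brand=Axo, stock=24) → status is used → Negative.
(category=book, status=used, brand=Delt, stock=18) → status is used → Negative.
(category=garment, status=new, brand=Erix, stock=13) → status is new → Positive.

Negative, Negative, Positive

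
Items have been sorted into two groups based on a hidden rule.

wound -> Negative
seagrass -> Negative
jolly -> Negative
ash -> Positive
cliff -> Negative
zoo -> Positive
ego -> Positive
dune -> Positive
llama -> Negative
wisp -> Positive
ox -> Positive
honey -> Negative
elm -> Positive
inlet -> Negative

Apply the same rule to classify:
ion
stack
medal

A rule that fits every label: length ≤ 4 — true of each 'Positive' example, false of each 'Negative' one.
ion: Positive (length 3).
stack: Negative (length 5).
medal: Negative (length 5).

Positive, Negative, Negative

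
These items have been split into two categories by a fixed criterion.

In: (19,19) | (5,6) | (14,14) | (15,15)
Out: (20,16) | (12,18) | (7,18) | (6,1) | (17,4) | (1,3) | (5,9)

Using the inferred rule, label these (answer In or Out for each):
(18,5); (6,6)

Out, In

The distinguishing property — |first − second| ≤ 1 — holds for all the 'In' cases and none of the 'Out' cases.
(18,5) — |18−5| = 13, hence Out. (6,6) — |6−6| = 0, hence In.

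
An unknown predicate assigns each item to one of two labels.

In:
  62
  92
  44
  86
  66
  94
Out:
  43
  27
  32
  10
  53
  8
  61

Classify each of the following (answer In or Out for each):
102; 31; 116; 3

In, Out, In, Out

A rule that fits every label: even AND at least 43 — true of each 'In' example, false of each 'Out' one.
102 → 102 is even, 102 ≥ 43 → In. 31 → 31 is odd, 31 < 43 → Out. 116 → 116 is even, 116 ≥ 43 → In. 3 → 3 is odd, 3 < 43 → Out.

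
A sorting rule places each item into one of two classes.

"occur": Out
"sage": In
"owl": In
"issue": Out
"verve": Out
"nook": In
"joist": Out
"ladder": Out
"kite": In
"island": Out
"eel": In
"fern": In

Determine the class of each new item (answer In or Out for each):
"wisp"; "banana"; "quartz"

'In' ⟺ length ≤ 4.
"wisp": length 4, passes → In.
"banana": length 6, does not satisfy this → Out.
"quartz": length 6, does not satisfy this → Out.

In, Out, Out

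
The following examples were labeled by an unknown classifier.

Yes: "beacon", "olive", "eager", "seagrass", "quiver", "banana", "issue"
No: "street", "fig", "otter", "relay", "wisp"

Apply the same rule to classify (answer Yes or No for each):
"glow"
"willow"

No, No

All 'Yes' examples share one property — has ≥ 3 vowels — and every 'No' example lacks it.
No: "glow", since 1 vowel. No: "willow", since 2 vowels.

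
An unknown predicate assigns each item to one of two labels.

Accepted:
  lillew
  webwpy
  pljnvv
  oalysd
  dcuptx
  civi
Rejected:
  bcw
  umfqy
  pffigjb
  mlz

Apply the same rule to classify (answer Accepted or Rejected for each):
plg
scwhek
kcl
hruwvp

Looking at the examples, the only property every 'Accepted' case has and every 'Rejected' case lacks is: even length.
Rejected: plg, since length 3.
Accepted: scwhek, since length 6.
Rejected: kcl, since length 3.
Accepted: hruwvp, since length 6.

Rejected, Accepted, Rejected, Accepted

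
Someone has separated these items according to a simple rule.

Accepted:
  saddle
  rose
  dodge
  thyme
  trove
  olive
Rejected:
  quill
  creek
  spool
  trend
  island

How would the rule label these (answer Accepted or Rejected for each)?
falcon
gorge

'Accepted' ⟺ ends with 'e'.
falcon: ends with 'n' — does not pass, so Rejected. gorge: ends with 'e' — has this property, so Accepted.

Rejected, Accepted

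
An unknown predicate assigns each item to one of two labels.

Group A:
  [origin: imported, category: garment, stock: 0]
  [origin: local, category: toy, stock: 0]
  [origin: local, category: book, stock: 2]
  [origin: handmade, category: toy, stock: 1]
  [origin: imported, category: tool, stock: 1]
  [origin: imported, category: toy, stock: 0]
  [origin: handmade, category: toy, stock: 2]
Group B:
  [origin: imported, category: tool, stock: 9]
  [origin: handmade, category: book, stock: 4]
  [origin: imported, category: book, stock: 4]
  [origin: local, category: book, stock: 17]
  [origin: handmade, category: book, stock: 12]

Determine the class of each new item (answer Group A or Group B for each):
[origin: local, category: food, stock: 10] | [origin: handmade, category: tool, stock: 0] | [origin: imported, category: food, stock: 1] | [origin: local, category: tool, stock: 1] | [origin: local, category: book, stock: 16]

Rule: stock ≤ 2. This holds for each 'Group A' example and fails for each 'Group B' one.
[origin: local, category: food, stock: 10]: stock = 10, doesn't qualify → Group B.
[origin: handmade, category: tool, stock: 0]: stock = 0, fits → Group A.
[origin: imported, category: food, stock: 1]: stock = 1, fits → Group A.
[origin: local, category: tool, stock: 1]: stock = 1, fits → Group A.
[origin: local, category: book, stock: 16]: stock = 16, doesn't qualify → Group B.

Group B, Group A, Group A, Group A, Group B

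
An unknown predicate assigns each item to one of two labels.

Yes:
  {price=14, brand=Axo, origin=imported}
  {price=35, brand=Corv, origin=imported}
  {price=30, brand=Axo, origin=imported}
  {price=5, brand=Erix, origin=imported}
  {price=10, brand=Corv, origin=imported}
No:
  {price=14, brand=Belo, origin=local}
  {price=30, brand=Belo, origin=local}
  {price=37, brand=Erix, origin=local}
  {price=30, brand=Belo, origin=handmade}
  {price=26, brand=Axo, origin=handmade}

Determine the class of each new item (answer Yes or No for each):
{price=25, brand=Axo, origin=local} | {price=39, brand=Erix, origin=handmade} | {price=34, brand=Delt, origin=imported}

No, No, Yes

Looking at the examples, the only property every 'Yes' case has and every 'No' case lacks is: origin is imported.
{price=25, brand=Axo, origin=local}: origin is local — fails the rule, so No. {price=39, brand=Erix, origin=handmade}: origin is handmade — fails the rule, so No. {price=34, brand=Delt, origin=imported}: origin is imported — passes, so Yes.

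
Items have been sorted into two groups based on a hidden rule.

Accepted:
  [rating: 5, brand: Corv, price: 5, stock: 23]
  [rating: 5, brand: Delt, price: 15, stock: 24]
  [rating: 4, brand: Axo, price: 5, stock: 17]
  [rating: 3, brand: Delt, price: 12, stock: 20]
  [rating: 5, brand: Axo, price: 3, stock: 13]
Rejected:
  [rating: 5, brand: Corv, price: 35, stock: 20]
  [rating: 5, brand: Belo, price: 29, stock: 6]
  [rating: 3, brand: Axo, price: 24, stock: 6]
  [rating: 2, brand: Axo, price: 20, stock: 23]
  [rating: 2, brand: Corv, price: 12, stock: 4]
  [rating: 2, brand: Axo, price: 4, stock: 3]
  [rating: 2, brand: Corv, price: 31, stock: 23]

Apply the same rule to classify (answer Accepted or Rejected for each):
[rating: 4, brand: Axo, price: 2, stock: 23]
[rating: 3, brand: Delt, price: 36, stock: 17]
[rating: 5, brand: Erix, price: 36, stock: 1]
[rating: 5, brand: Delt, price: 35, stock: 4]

The pattern is that an item is 'Accepted' exactly when: stock ≥ 6 AND price ≤ 15.

Accepted, Rejected, Rejected, Rejected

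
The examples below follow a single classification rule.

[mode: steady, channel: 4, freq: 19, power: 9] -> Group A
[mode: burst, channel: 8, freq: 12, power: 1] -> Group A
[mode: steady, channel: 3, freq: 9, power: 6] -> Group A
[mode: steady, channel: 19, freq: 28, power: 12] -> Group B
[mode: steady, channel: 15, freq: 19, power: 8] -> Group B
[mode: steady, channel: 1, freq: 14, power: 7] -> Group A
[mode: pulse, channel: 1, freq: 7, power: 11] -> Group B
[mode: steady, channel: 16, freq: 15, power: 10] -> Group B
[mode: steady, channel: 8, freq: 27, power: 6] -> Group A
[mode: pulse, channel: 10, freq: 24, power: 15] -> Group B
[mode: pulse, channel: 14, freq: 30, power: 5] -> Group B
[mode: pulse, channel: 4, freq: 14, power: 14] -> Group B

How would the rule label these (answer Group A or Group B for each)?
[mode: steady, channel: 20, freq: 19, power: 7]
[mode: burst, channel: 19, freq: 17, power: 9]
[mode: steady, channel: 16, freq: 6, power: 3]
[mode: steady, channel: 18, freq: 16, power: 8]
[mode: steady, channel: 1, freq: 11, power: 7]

Group B, Group B, Group B, Group B, Group A

The classifier is using: channel ≤ 8 AND power ≤ 9.
[mode: steady, channel: 20, freq: 19, power: 7] → channel = 20, power = 7 → Group B. [mode: burst, channel: 19, freq: 17, power: 9] → channel = 19, power = 9 → Group B. [mode: steady, channel: 16, freq: 6, power: 3] → channel = 16, power = 3 → Group B. [mode: steady, channel: 18, freq: 16, power: 8] → channel = 18, power = 8 → Group B. [mode: steady, channel: 1, freq: 11, power: 7] → channel = 1, power = 7 → Group A.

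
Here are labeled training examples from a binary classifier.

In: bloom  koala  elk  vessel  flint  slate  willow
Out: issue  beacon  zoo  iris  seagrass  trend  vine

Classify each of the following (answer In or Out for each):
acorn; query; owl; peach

Out, Out, In, Out

The rule appears to be: contains 'l'.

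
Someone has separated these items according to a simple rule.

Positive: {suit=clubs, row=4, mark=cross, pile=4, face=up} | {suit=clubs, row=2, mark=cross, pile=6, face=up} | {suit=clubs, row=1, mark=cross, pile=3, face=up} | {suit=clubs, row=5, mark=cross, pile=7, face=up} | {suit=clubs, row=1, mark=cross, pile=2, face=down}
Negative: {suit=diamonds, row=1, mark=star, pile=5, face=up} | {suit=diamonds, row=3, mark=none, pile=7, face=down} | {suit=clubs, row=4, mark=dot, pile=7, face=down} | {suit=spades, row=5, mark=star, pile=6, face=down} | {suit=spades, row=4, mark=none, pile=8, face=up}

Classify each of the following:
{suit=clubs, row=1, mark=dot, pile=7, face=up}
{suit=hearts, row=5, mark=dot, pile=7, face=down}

Checking candidate rules against both groups, what survives is: mark is cross.

Negative, Negative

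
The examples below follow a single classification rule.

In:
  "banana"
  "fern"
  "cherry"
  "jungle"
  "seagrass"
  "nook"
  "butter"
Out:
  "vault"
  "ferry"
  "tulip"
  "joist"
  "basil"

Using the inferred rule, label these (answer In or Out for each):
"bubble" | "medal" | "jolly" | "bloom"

In, Out, Out, Out

The simplest hypothesis consistent with all the labels is: even length.
"bubble" → length 6 → In. "medal" → length 5 → Out. "jolly" → length 5 → Out. "bloom" → length 5 → Out.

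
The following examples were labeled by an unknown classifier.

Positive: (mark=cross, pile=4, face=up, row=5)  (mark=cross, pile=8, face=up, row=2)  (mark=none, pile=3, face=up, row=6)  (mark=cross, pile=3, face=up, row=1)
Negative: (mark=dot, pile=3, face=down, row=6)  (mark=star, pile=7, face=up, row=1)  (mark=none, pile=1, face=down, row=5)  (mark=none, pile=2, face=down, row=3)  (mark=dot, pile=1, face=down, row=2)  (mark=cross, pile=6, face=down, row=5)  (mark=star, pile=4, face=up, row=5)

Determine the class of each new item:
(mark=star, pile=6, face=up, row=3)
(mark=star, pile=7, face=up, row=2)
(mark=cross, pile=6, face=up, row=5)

Rule: face is up AND mark is not star. This holds for each 'Positive' example and fails for each 'Negative' one.

Negative, Negative, Positive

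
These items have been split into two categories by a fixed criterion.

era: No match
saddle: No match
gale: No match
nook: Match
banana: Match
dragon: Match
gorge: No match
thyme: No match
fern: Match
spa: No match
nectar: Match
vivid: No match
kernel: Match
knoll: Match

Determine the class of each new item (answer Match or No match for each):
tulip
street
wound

Comparing the two groups points to one rule — contains 'n'.
tulip: no 'n', fails this test → No match. street: no 'n', fails this test → No match. wound: has 'n', matches → Match.

No match, No match, Match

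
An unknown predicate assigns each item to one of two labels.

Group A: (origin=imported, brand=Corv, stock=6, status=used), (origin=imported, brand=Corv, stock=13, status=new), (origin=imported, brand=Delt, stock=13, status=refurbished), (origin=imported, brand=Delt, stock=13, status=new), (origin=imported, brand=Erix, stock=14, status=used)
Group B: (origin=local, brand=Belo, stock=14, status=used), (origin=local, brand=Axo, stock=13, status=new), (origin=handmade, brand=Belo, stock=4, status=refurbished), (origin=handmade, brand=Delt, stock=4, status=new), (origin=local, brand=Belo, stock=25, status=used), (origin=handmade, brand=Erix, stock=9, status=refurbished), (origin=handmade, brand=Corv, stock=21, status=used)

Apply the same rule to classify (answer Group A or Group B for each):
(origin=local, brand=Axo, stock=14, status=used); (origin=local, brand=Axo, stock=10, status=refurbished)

Group B, Group B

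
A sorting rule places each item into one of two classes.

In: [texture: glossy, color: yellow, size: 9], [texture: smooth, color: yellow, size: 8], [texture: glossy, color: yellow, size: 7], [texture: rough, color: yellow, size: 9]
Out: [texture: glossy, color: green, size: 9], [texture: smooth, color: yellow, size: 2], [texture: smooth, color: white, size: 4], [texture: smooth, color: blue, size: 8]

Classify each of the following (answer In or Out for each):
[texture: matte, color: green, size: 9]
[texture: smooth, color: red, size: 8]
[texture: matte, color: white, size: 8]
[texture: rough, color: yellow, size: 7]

Out, Out, Out, In

The common property of the 'In' items is: color is yellow AND size ≥ 4. No 'Out' item has it.
[texture: matte, color: green, size: 9] — color is green, size = 9, hence Out. [texture: smooth, color: red, size: 8] — color is red, size = 8, hence Out. [texture: matte, color: white, size: 8] — color is white, size = 8, hence Out. [texture: rough, color: yellow, size: 7] — color is yellow, size = 7, hence In.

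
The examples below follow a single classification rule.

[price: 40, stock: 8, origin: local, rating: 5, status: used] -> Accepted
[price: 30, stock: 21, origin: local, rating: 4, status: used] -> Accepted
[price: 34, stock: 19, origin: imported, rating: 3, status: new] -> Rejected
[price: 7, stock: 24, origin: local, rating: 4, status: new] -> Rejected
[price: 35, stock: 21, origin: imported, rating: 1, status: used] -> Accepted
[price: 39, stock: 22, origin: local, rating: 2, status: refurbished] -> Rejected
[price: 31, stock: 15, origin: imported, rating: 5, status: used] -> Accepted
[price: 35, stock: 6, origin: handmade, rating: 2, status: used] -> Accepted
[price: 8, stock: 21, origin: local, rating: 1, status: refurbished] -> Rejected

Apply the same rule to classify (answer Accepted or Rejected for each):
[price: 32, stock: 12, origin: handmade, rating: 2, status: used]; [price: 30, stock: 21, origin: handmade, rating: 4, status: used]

The rule appears to be: status is used.

Accepted, Accepted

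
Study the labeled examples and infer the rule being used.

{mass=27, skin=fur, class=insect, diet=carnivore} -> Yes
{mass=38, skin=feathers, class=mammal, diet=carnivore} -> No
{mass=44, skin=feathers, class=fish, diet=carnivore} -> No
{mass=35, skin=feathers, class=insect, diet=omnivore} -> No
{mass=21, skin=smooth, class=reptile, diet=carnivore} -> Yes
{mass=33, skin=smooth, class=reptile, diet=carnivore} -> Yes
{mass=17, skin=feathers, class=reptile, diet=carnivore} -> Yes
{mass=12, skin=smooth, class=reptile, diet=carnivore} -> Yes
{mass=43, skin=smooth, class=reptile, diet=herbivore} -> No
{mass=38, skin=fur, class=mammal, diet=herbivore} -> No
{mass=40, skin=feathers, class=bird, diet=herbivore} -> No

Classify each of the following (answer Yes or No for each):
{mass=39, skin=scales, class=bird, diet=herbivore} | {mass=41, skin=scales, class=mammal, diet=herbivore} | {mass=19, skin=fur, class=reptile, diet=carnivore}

The common property of the 'Yes' items is: mass ≤ 33. No 'No' item has it.
{mass=39, skin=scales, class=bird, diet=herbivore}: No (mass = 39).
{mass=41, skin=scales, class=mammal, diet=herbivore}: No (mass = 41).
{mass=19, skin=fur, class=reptile, diet=carnivore}: Yes (mass = 19).

No, No, Yes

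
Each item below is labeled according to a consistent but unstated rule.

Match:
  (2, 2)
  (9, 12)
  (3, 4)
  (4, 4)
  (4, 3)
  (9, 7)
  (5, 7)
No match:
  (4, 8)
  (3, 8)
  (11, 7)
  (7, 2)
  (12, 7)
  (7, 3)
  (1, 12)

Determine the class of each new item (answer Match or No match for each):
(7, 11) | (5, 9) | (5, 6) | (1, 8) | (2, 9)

No match, No match, Match, No match, No match

One predicate separates the groups cleanly: |first − second| ≤ 3.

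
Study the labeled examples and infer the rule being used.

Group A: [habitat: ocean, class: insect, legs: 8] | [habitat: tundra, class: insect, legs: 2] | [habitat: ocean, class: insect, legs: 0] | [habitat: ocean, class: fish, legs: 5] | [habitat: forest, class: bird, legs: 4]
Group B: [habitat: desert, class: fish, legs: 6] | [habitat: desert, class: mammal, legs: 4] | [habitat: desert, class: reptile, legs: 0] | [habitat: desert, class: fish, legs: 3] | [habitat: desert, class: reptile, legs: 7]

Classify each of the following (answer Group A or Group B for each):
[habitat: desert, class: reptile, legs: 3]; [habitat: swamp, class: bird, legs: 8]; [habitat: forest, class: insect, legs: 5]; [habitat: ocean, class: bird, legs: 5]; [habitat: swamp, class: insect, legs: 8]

Checking candidate rules against both groups, what survives is: habitat is not desert.

Group B, Group A, Group A, Group A, Group A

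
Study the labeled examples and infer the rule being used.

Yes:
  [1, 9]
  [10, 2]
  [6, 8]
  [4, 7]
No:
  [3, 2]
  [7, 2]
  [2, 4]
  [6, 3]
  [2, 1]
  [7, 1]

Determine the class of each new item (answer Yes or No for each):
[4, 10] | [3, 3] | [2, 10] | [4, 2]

Yes, No, Yes, No

The common property of the 'Yes' items is: sum ≥ 10. No 'No' item has it.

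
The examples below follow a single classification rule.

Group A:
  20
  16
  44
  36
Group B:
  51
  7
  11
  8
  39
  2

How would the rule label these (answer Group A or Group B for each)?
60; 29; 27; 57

The pattern is that an item is 'Group A' exactly when: even AND at least 11.
60: 60 is even, 60 ≥ 11 — checks out, so Group A. 29: 29 is odd, 29 ≥ 11 — does not pass, so Group B. 27: 27 is odd, 27 ≥ 11 — does not pass, so Group B. 57: 57 is odd, 57 ≥ 11 — does not pass, so Group B.

Group A, Group B, Group B, Group B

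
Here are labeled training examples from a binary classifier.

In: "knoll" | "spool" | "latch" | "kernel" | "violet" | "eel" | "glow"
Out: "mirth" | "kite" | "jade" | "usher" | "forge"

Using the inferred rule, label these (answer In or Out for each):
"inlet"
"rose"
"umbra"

In, Out, Out

The classifier is using: contains 'l'.
"inlet": has 'l', checks out → In.
"rose": no 'l', does not satisfy this → Out.
"umbra": no 'l', does not satisfy this → Out.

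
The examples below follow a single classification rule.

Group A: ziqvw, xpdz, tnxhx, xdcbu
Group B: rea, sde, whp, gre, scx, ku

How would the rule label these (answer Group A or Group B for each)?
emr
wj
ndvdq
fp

The pattern is that an item is 'Group A' exactly when: length ≥ 4.
emr: Group B (length 3).
wj: Group B (length 2).
ndvdq: Group A (length 5).
fp: Group B (length 2).

Group B, Group B, Group A, Group B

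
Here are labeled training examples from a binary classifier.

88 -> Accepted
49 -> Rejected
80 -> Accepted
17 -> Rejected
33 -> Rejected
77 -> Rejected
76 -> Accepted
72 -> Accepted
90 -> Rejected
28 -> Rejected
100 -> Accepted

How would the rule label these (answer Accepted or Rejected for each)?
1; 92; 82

Rejected, Accepted, Rejected

Rule: multiple of 4 AND at least 33. This holds for each 'Accepted' example and fails for each 'Rejected' one.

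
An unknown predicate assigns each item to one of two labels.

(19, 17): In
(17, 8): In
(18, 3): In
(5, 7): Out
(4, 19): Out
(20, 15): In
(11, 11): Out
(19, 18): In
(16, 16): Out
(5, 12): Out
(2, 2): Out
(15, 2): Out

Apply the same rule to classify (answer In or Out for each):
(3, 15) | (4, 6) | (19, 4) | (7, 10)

Out, Out, In, Out

'In' ⟺ first ≥ 17.
(3, 15) → first 3 → Out. (4, 6) → first 4 → Out. (19, 4) → first 19 → In. (7, 10) → first 7 → Out.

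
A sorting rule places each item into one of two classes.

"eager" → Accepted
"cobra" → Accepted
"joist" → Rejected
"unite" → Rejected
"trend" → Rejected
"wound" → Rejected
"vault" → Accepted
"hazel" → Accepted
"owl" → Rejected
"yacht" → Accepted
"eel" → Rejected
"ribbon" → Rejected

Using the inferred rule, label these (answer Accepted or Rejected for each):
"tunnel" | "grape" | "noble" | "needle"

One predicate separates the groups cleanly: contains 'a'.
"tunnel" — no 'a', hence Rejected. "grape" — has 'a', hence Accepted. "noble" — no 'a', hence Rejected. "needle" — no 'a', hence Rejected.

Rejected, Accepted, Rejected, Rejected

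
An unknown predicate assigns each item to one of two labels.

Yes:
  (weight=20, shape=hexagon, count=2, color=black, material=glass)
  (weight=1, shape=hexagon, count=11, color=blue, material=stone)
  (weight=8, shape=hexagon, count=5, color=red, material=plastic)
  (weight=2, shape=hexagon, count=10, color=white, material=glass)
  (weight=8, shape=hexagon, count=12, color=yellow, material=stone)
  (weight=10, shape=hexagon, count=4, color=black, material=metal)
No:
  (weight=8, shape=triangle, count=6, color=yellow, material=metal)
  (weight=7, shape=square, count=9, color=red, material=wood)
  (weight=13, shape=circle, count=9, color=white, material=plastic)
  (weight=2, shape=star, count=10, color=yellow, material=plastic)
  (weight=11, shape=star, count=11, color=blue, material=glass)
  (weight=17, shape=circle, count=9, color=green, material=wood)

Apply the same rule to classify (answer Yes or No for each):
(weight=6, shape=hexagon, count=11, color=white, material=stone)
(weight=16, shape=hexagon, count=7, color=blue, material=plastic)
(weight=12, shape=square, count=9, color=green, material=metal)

Yes, Yes, No

The distinguishing property — shape is hexagon — holds for all the 'Yes' cases and none of the 'No' cases.
(weight=6, shape=hexagon, count=11, color=white, material=stone): shape is hexagon — meets the rule, so Yes.
(weight=16, shape=hexagon, count=7, color=blue, material=plastic): shape is hexagon — meets the rule, so Yes.
(weight=12, shape=square, count=9, color=green, material=metal): shape is square — fails this test, so No.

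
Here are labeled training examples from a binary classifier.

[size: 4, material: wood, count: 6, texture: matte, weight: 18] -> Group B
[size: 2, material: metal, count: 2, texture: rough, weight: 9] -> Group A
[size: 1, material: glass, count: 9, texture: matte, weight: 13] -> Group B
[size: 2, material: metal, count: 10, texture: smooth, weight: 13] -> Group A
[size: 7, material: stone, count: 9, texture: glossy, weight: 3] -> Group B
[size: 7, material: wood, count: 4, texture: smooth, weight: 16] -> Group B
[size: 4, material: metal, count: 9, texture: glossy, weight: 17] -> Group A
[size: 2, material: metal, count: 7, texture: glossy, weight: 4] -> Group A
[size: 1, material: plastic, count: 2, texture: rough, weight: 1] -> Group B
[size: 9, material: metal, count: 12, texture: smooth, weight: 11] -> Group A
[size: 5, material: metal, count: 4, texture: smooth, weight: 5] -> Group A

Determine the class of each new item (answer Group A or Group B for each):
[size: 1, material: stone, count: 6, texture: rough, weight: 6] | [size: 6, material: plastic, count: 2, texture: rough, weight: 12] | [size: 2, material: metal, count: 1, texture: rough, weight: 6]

The classifier is using: material is metal.
[size: 1, material: stone, count: 6, texture: rough, weight: 6]: material is stone — fails the rule, so Group B. [size: 6, material: plastic, count: 2, texture: rough, weight: 12]: material is plastic — fails the rule, so Group B. [size: 2, material: metal, count: 1, texture: rough, weight: 6]: material is metal — fits, so Group A.

Group B, Group B, Group A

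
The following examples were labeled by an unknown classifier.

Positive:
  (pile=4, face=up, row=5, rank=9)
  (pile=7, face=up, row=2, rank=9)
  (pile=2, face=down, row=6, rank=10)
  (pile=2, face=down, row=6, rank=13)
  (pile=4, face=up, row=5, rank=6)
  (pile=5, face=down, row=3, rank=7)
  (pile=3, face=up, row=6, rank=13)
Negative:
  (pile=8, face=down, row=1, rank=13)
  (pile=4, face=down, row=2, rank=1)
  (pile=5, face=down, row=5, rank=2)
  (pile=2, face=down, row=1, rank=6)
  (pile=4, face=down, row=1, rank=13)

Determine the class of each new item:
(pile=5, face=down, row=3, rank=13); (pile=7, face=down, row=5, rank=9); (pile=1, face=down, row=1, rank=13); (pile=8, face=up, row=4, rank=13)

The rule appears to be: row ≥ 2 AND rank ≥ 6.

Positive, Positive, Negative, Positive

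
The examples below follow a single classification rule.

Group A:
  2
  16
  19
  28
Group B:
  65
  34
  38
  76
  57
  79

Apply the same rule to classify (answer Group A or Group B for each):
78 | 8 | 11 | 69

A rule that fits every label: at most 28 — true of each 'Group A' example, false of each 'Group B' one.

Group B, Group A, Group A, Group B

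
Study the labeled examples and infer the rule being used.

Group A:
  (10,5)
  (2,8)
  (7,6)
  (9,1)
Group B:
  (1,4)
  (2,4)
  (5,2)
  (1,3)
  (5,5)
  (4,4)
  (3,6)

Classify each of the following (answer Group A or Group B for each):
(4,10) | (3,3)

Group A, Group B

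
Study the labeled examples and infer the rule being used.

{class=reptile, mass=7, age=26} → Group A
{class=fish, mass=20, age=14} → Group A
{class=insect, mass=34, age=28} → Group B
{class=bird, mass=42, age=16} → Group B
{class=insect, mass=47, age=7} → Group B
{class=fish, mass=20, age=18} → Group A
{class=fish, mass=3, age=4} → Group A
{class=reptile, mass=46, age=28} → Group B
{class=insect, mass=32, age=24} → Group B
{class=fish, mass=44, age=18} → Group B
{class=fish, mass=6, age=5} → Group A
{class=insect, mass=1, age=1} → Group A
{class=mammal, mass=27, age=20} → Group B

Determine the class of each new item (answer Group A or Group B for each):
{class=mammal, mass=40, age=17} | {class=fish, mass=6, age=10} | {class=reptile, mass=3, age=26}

All 'Group A' examples share one property — mass ≤ 20 — and every 'Group B' example lacks it.
{class=mammal, mass=40, age=17} — mass = 40, hence Group B. {class=fish, mass=6, age=10} — mass = 6, hence Group A. {class=reptile, mass=3, age=26} — mass = 3, hence Group A.

Group B, Group A, Group A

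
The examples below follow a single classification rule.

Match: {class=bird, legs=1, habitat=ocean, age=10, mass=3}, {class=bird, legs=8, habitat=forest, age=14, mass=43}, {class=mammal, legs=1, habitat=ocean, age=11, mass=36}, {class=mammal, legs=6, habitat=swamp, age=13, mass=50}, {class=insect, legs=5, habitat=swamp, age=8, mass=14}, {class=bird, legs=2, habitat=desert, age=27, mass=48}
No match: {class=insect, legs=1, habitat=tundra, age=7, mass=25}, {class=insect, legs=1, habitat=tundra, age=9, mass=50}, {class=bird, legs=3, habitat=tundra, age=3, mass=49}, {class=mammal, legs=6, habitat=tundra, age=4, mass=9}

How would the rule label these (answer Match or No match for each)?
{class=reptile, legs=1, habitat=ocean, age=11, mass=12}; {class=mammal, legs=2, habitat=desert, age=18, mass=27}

A rule that fits every label: habitat is not tundra — true of each 'Match' example, false of each 'No match' one.
Match: {class=reptile, legs=1, habitat=ocean, age=11, mass=12}, since habitat is ocean.
Match: {class=mammal, legs=2, habitat=desert, age=18, mass=27}, since habitat is desert.

Match, Match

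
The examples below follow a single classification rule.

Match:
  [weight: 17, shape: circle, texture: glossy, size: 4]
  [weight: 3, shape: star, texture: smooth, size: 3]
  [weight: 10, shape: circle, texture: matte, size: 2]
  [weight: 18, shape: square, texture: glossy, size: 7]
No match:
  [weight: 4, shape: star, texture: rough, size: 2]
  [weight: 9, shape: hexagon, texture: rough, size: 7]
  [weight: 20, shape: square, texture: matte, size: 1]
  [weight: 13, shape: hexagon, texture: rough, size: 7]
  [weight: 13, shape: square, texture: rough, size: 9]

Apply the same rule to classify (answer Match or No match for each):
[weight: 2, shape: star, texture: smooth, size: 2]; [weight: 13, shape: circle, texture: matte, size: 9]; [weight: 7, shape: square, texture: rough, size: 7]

Match, Match, No match

One predicate separates the groups cleanly: texture is not rough AND size ≥ 2.
[weight: 2, shape: star, texture: smooth, size: 2]: texture is smooth, size = 2 — satisfies this, so Match. [weight: 13, shape: circle, texture: matte, size: 9]: texture is matte, size = 9 — satisfies this, so Match. [weight: 7, shape: square, texture: rough, size: 7]: texture is rough, size = 7 — lacks this property, so No match.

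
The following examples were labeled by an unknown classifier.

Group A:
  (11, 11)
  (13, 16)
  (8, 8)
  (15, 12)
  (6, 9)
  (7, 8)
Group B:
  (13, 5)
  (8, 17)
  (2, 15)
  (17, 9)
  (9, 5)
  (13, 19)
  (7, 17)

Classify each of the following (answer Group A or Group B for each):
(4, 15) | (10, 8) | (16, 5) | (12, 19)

Group B, Group A, Group B, Group B

Rule: |first − second| ≤ 3. This holds for each 'Group A' example and fails for each 'Group B' one.
(4, 15) → |4−15| = 11 → Group B.
(10, 8) → |10−8| = 2 → Group A.
(16, 5) → |16−5| = 11 → Group B.
(12, 19) → |12−19| = 7 → Group B.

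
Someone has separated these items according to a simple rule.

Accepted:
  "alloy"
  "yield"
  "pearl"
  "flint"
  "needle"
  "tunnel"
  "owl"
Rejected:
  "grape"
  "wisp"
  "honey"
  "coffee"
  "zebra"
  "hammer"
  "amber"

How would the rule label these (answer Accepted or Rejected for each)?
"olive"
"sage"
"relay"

The rule appears to be: contains 'l'.
"olive": has 'l', checks out → Accepted. "sage": no 'l', doesn't match → Rejected. "relay": has 'l', checks out → Accepted.

Accepted, Rejected, Accepted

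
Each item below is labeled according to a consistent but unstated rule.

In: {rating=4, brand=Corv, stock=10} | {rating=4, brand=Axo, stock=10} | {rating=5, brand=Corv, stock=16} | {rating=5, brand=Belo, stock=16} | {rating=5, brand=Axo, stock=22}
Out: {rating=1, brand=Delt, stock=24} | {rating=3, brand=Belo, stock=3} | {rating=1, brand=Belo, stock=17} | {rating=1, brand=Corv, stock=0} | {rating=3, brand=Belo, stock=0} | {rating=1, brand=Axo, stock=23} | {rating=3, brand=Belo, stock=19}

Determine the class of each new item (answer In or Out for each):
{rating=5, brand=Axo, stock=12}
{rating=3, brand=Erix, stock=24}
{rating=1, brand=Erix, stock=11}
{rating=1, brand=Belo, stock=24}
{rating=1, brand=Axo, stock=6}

Rule: rating ≥ 4. This holds for each 'In' example and fails for each 'Out' one.
{rating=5, brand=Axo, stock=12} → rating = 5 → In. {rating=3, brand=Erix, stock=24} → rating = 3 → Out. {rating=1, brand=Erix, stock=11} → rating = 1 → Out. {rating=1, brand=Belo, stock=24} → rating = 1 → Out. {rating=1, brand=Axo, stock=6} → rating = 1 → Out.

In, Out, Out, Out, Out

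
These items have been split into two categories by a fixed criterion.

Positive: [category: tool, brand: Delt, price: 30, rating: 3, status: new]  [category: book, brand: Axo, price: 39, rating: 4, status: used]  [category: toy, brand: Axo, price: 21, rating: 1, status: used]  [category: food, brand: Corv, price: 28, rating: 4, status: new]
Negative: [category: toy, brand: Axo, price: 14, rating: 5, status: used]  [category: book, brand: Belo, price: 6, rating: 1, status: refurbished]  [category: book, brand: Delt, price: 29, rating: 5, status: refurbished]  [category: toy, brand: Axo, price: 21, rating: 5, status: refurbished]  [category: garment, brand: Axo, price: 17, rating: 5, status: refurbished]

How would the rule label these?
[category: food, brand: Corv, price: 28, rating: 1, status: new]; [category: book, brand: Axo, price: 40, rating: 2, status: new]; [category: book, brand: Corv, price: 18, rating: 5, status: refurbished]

The classifier is using: price ≥ 14 AND rating ≤ 4.

Positive, Positive, Negative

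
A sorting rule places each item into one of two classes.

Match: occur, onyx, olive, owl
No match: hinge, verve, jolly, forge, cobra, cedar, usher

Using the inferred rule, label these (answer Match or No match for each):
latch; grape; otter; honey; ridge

The pattern is that an item is 'Match' exactly when: starts with 'o'.
latch: starts with 'l' — fails the rule, so No match. grape: starts with 'g' — fails the rule, so No match. otter: starts with 'o' — satisfies this, so Match. honey: starts with 'h' — fails the rule, so No match. ridge: starts with 'r' — fails the rule, so No match.

No match, No match, Match, No match, No match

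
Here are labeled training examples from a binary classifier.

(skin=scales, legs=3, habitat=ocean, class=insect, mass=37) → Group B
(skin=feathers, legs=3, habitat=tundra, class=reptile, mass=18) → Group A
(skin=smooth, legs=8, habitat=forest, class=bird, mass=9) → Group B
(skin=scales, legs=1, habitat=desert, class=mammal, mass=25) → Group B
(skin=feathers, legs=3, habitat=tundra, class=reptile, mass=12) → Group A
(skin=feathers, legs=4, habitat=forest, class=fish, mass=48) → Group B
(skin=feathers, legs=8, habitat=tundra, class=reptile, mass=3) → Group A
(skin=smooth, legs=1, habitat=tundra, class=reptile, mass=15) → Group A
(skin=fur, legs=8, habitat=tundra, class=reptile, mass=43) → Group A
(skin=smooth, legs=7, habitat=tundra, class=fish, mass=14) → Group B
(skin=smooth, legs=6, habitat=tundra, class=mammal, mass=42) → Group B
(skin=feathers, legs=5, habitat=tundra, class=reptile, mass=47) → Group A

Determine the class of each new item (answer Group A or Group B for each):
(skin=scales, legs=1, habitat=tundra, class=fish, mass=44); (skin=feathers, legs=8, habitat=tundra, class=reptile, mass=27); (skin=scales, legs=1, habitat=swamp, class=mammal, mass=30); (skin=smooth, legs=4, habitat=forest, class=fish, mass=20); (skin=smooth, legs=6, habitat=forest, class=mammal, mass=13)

Every 'Group A' example satisfies: class is reptile. None of the 'Group B' examples do.
(skin=scales, legs=1, habitat=tundra, class=fish, mass=44): class is fish — does not fit, so Group B.
(skin=feathers, legs=8, habitat=tundra, class=reptile, mass=27): class is reptile — fits, so Group A.
(skin=scales, legs=1, habitat=swamp, class=mammal, mass=30): class is mammal — does not fit, so Group B.
(skin=smooth, legs=4, habitat=forest, class=fish, mass=20): class is fish — does not fit, so Group B.
(skin=smooth, legs=6, habitat=forest, class=mammal, mass=13): class is mammal — does not fit, so Group B.

Group B, Group A, Group B, Group B, Group B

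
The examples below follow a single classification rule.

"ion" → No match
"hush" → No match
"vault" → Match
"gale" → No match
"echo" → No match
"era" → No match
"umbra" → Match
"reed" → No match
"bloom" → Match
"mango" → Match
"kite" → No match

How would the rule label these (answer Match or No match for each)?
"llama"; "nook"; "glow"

Match, No match, No match

The pattern is that an item is 'Match' exactly when: length 5.
"llama": length 5, matches → Match. "nook": length 4, lacks this property → No match. "glow": length 4, lacks this property → No match.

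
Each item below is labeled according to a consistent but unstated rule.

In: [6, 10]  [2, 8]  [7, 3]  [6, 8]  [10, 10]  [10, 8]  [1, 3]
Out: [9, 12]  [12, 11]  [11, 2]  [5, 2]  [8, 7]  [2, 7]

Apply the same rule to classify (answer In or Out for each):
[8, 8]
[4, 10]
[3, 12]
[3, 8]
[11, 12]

The distinguishing property — sum is even — holds for all the 'In' cases and none of the 'Out' cases.

In, In, Out, Out, Out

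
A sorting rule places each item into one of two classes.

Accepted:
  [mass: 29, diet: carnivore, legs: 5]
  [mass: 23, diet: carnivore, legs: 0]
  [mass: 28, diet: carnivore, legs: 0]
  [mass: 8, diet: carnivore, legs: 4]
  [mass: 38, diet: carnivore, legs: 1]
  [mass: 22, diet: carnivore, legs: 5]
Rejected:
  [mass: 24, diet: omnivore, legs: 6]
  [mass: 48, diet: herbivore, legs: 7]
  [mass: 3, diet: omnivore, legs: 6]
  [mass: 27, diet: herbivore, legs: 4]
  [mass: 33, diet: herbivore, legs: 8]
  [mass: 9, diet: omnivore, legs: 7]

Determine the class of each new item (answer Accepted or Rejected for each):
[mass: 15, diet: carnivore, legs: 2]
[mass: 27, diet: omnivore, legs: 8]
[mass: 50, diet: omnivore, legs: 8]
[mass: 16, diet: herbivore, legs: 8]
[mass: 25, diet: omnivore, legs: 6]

The distinguishing property — diet is carnivore — holds for all the 'Accepted' cases and none of the 'Rejected' cases.
Accepted: [mass: 15, diet: carnivore, legs: 2], since diet is carnivore.
Rejected: [mass: 27, diet: omnivore, legs: 8], since diet is omnivore.
Rejected: [mass: 50, diet: omnivore, legs: 8], since diet is omnivore.
Rejected: [mass: 16, diet: herbivore, legs: 8], since diet is herbivore.
Rejected: [mass: 25, diet: omnivore, legs: 6], since diet is omnivore.

Accepted, Rejected, Rejected, Rejected, Rejected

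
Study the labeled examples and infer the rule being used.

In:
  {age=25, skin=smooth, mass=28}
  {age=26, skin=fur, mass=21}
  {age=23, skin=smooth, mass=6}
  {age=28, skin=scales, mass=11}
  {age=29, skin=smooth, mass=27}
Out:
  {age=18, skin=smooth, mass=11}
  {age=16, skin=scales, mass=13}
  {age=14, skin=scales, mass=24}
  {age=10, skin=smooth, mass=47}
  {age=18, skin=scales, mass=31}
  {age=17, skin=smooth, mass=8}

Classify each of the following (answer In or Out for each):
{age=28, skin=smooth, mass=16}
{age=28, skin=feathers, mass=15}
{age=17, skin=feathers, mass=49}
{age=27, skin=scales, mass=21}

In, In, Out, In

One predicate separates the groups cleanly: age ≥ 23.
{age=28, skin=smooth, mass=16}: age = 28 — qualifies, so In.
{age=28, skin=feathers, mass=15}: age = 28 — qualifies, so In.
{age=17, skin=feathers, mass=49}: age = 17 — does not pass, so Out.
{age=27, skin=scales, mass=21}: age = 27 — qualifies, so In.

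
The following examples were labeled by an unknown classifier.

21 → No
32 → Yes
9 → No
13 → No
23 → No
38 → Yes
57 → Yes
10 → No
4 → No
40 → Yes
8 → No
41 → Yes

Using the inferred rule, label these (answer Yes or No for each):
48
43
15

A rule that fits every label: at least 32 — true of each 'Yes' example, false of each 'No' one.
48: 48 ≥ 32, fits → Yes. 43: 43 ≥ 32, fits → Yes. 15: 15 < 32, does not satisfy this → No.

Yes, Yes, No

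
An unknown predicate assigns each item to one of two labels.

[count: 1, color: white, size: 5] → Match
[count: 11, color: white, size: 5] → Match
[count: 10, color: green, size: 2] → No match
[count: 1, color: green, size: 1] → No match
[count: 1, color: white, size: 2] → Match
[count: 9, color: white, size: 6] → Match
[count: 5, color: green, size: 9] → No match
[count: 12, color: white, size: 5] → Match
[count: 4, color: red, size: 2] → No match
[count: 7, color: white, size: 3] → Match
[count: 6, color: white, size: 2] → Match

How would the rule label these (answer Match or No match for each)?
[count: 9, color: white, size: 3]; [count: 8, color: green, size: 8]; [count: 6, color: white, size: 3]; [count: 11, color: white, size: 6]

The pattern is that an item is 'Match' exactly when: color is white.
[count: 9, color: white, size: 3] → color is white → Match. [count: 8, color: green, size: 8] → color is green → No match. [count: 6, color: white, size: 3] → color is white → Match. [count: 11, color: white, size: 6] → color is white → Match.

Match, No match, Match, Match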